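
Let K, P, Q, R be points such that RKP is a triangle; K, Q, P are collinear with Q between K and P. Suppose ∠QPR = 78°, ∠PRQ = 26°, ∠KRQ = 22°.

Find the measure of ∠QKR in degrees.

∠QKR = 54°

1. ∠PQR = 76°  [△RQP]
2. ∠KQR = 104°  [linear pair at Q on KP]
3. ∠QKR = 54°  [△RKQ]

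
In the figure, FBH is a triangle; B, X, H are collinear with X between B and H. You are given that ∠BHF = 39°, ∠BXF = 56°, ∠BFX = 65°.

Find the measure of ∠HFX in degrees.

1. ∠FHX = 39°  [X on ray HB]
2. ∠FXH = 124°  [linear pair at X on BH]
3. ∠HFX = 17°  [△FXH]

∠HFX = 17°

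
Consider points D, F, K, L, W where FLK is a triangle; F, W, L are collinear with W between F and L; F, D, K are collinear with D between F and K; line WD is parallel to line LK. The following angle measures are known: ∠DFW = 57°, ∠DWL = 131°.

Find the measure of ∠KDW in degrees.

∠KDW = 106°

1. ∠DWF = 49°  [linear pair at W on FL]
2. ∠FDW = 74°  [△FWD]
3. ∠KDW = 106°  [linear pair at D on FK]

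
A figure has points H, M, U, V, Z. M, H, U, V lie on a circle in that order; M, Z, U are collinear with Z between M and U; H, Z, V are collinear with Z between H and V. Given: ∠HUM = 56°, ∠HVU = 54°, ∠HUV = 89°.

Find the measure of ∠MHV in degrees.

∠MHV = 33°

1. ∠HVM = 56°  [same arc MH]
2. ∠HMV = 91°  [cyclic MHUV, opposite ∠M+∠U]
3. ∠MHV = 33°  [△MHV]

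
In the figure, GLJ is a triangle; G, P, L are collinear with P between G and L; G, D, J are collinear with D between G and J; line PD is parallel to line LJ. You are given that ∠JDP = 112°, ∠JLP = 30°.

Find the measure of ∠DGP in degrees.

∠DGP = 82°

1. ∠GDP = 68°  [linear pair at D on GJ]
2. ∠GLJ = 30°  [P on ray LG]
3. ∠GJL = 68°  [PD∥LJ, corresponding at D]
4. ∠JGL = 82°  [△GLJ]
5. ∠DGP = 82°  [P on GL, D on GJ]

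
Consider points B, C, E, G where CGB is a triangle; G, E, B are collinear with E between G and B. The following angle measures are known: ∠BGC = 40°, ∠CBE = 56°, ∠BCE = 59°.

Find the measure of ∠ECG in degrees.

1. ∠CGE = 40°  [E on ray GB]
2. ∠BEC = 65°  [△CEB]
3. ∠CEG = 115°  [linear pair at E on GB]
4. ∠ECG = 25°  [△CGE]

∠ECG = 25°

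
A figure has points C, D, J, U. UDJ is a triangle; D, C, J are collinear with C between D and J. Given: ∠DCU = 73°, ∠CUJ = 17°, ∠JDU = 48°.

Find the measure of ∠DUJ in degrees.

∠DUJ = 76°

1. ∠JCU = 107°  [linear pair at C on DJ]
2. ∠CJU = 56°  [△UCJ]
3. ∠DJU = 56°  [C on ray JD]
4. ∠DUJ = 76°  [△UDJ]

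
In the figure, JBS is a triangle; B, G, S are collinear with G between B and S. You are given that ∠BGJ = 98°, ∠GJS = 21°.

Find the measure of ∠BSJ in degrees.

∠BSJ = 77°

1. ∠JGS = 82°  [linear pair at G on BS]
2. ∠GSJ = 77°  [△JGS]
3. ∠BSJ = 77°  [G on ray SB]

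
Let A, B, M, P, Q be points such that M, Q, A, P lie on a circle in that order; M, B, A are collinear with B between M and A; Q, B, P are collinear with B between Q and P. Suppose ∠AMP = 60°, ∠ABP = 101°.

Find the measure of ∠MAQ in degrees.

1. ∠AQP = 60°  [same arc AP]
2. ∠MBQ = 101°  [vertical angles at B]
3. ∠ABQ = 79°  [linear pair at B on MA]
4. ∠MAQ = 41°  [△QBA]

∠MAQ = 41°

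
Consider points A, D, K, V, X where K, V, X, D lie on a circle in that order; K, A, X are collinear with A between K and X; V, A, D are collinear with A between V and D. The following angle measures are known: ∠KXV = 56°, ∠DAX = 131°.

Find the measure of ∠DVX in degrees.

∠DVX = 75°

1. ∠KDV = 56°  [same arc KV]
2. ∠DAK = 49°  [linear pair at A on KX]
3. ∠DKX = 75°  [△KAD]
4. ∠DVX = 75°  [same arc XD]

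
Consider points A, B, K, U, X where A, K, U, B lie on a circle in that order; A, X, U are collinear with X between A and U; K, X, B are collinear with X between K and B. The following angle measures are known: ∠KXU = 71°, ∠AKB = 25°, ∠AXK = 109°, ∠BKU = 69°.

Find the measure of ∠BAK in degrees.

1. ∠AXB = 71°  [vertical angles at X]
2. ∠BAU = 69°  [same arc UB]
3. ∠ABK = 40°  [△AXB]
4. ∠BAK = 115°  [△AKB]

∠BAK = 115°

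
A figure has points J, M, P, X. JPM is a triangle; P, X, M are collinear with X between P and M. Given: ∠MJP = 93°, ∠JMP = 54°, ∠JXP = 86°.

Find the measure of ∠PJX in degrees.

∠PJX = 61°

1. ∠JPM = 33°  [△JPM]
2. ∠JPX = 33°  [X on ray PM]
3. ∠PJX = 61°  [△JPX]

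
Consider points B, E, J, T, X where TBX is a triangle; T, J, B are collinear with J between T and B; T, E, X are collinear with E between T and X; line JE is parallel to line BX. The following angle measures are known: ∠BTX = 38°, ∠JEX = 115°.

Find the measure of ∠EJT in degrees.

∠EJT = 77°

1. ∠ETJ = 38°  [J on TB, E on TX]
2. ∠JET = 65°  [linear pair at E on TX]
3. ∠EJT = 77°  [△TJE]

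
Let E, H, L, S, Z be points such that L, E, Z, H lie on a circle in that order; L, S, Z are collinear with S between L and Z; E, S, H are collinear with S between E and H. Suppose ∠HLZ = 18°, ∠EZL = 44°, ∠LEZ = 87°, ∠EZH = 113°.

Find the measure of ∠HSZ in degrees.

∠HSZ = 62°

1. ∠HEZ = 18°  [same arc ZH]
2. ∠LHZ = 93°  [cyclic LEZH, opposite ∠E+∠H]
3. ∠EHZ = 49°  [△EZH]
4. ∠HZL = 69°  [△LZH]
5. ∠HSZ = 62°  [△ZSH]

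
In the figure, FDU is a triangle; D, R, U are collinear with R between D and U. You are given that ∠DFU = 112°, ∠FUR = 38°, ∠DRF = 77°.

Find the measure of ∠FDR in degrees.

1. ∠DUF = 38°  [R on ray UD]
2. ∠FDU = 30°  [△FDU]
3. ∠FDR = 30°  [R on ray DU]

∠FDR = 30°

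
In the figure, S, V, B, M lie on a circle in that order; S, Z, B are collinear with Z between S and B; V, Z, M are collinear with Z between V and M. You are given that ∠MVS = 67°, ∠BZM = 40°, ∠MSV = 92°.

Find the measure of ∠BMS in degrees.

∠BMS = 94°

1. ∠MBS = 67°  [same arc SM]
2. ∠SMV = 21°  [△SVM]
3. ∠MZS = 140°  [linear pair at Z on SB]
4. ∠BSM = 19°  [△SZM]
5. ∠BMS = 94°  [△SBM]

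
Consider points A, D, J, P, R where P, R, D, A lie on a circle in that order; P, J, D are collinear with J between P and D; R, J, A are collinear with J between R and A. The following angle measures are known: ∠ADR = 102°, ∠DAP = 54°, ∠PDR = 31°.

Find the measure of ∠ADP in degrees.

∠ADP = 71°

1. ∠APR = 78°  [cyclic PRDA, opposite ∠P+∠D]
2. ∠PAR = 31°  [same arc PR]
3. ∠ARP = 71°  [△PRA]
4. ∠ADP = 71°  [same arc PA]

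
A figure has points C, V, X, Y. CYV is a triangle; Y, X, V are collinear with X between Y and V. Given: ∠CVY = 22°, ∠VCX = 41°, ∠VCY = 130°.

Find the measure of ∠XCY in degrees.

1. ∠CYV = 28°  [△CYV]
2. ∠CVX = 22°  [X on ray VY]
3. ∠CXV = 117°  [△CXV]
4. ∠CYX = 28°  [X on ray YV]
5. ∠CXY = 63°  [linear pair at X on YV]
6. ∠XCY = 89°  [△CYX]

∠XCY = 89°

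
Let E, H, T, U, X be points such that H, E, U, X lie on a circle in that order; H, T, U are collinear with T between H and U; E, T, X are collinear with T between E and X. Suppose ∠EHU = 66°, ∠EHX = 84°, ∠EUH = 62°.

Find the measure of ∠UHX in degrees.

∠UHX = 18°

1. ∠EXU = 66°  [same arc EU]
2. ∠EUX = 96°  [cyclic HEUX, opposite ∠H+∠U]
3. ∠UEX = 18°  [△EUX]
4. ∠UHX = 18°  [same arc UX]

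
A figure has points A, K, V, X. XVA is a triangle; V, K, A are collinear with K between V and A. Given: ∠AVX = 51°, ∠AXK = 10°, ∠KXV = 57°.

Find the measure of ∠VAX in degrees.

∠VAX = 62°

1. ∠KVX = 51°  [K on ray VA]
2. ∠VKX = 72°  [△XVK]
3. ∠AKX = 108°  [linear pair at K on VA]
4. ∠KAX = 62°  [△XKA]
5. ∠VAX = 62°  [K on ray AV]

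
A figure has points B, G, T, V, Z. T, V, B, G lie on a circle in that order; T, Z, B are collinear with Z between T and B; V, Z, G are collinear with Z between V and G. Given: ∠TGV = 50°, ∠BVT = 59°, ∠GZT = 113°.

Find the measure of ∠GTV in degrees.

∠GTV = 88°

1. ∠TBV = 50°  [same arc TV]
2. ∠BTV = 71°  [△TVB]
3. ∠BZV = 113°  [vertical angles at Z]
4. ∠BVG = 17°  [△VZB]
5. ∠BGV = 71°  [same arc VB]
6. ∠GBV = 92°  [△VBG]
7. ∠GTV = 88°  [cyclic TVBG, opposite ∠T+∠B]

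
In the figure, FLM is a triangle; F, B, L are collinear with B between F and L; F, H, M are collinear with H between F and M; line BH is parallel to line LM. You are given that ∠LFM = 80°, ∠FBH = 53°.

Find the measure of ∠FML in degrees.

1. ∠BFH = 80°  [B on FL, H on FM]
2. ∠BHF = 47°  [△FBH]
3. ∠FML = 47°  [BH∥LM, corresponding at H]

∠FML = 47°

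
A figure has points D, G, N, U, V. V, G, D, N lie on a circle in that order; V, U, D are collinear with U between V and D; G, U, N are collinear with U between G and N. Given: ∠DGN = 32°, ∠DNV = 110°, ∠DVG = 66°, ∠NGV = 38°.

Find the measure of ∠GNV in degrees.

∠GNV = 44°

1. ∠DGV = 70°  [cyclic VGDN, opposite ∠G+∠N]
2. ∠GDV = 44°  [△VGD]
3. ∠GNV = 44°  [same arc VG]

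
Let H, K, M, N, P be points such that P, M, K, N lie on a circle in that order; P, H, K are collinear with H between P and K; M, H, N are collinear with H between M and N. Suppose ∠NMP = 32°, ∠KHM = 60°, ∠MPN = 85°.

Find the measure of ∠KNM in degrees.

∠KNM = 28°

1. ∠NKP = 32°  [same arc PN]
2. ∠NHP = 60°  [vertical angles at H]
3. ∠KHN = 120°  [linear pair at H on PK]
4. ∠KNM = 28°  [△KHN]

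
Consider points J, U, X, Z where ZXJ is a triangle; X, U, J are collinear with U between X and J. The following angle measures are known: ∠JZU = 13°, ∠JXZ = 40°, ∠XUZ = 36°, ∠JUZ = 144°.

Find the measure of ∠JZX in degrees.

∠JZX = 117°

1. ∠UJZ = 23°  [△ZUJ]
2. ∠XJZ = 23°  [U on ray JX]
3. ∠JZX = 117°  [△ZXJ]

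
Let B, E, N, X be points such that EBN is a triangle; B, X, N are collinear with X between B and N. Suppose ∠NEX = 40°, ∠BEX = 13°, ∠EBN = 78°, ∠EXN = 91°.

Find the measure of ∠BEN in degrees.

1. ∠ENX = 49°  [△EXN]
2. ∠BNE = 49°  [X on ray NB]
3. ∠BEN = 53°  [△EBN]

∠BEN = 53°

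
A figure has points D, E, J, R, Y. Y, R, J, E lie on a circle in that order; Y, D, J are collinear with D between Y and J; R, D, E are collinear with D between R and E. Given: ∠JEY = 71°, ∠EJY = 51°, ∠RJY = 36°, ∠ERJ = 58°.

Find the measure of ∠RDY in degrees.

1. ∠JRY = 109°  [cyclic YRJE, opposite ∠R+∠E]
2. ∠ERY = 51°  [same arc YE]
3. ∠JYR = 35°  [△YRJ]
4. ∠RDY = 94°  [△YDR]

∠RDY = 94°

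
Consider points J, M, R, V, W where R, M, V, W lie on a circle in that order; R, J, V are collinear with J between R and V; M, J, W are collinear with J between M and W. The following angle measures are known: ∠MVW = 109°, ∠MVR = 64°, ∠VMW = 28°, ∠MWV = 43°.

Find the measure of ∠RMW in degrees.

1. ∠MRW = 71°  [cyclic RMVW, opposite ∠R+∠V]
2. ∠MWR = 64°  [same arc RM]
3. ∠RMW = 45°  [△RMW]

∠RMW = 45°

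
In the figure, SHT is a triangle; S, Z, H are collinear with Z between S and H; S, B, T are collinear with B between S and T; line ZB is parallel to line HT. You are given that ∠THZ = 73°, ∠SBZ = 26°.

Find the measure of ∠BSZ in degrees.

1. ∠SHT = 73°  [Z on ray HS]
2. ∠HTS = 26°  [ZB∥HT, corresponding at B]
3. ∠HST = 81°  [△SHT]
4. ∠BSZ = 81°  [Z on SH, B on ST]

∠BSZ = 81°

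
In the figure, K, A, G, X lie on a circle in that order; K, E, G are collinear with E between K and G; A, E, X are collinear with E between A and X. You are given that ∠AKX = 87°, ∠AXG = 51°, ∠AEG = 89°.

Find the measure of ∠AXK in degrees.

1. ∠AGX = 93°  [cyclic KAGX, opposite ∠K+∠G]
2. ∠GAX = 36°  [△AGX]
3. ∠KEX = 89°  [vertical angles at E]
4. ∠GKX = 36°  [same arc GX]
5. ∠AXK = 55°  [△KEX]

∠AXK = 55°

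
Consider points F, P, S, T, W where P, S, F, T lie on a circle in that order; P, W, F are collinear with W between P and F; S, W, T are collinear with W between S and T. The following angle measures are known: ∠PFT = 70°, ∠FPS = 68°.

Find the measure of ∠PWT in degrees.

∠PWT = 138°

1. ∠FTS = 68°  [same arc SF]
2. ∠FWT = 42°  [△FWT]
3. ∠PWT = 138°  [linear pair at W on PF]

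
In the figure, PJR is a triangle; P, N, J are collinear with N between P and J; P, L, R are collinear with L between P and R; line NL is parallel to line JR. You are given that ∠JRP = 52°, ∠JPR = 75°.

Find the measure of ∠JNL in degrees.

1. ∠PJR = 53°  [△PJR]
2. ∠LNP = 53°  [NL∥JR, corresponding at N]
3. ∠JNL = 127°  [linear pair at N on PJ]

∠JNL = 127°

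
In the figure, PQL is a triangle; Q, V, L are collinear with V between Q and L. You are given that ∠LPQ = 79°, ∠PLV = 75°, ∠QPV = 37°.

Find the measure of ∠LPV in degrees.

∠LPV = 42°

1. ∠PLQ = 75°  [V on ray LQ]
2. ∠LQP = 26°  [△PQL]
3. ∠PQV = 26°  [V on ray QL]
4. ∠PVQ = 117°  [△PQV]
5. ∠LVP = 63°  [linear pair at V on QL]
6. ∠LPV = 42°  [△PVL]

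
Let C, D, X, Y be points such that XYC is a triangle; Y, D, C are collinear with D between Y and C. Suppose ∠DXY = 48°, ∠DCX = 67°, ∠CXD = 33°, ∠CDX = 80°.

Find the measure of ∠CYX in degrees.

∠CYX = 32°

1. ∠XDY = 100°  [linear pair at D on YC]
2. ∠DYX = 32°  [△XYD]
3. ∠CYX = 32°  [D on ray YC]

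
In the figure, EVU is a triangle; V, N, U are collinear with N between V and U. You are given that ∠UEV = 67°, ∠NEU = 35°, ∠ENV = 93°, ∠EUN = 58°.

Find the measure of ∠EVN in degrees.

∠EVN = 55°

1. ∠EUV = 58°  [N on ray UV]
2. ∠EVU = 55°  [△EVU]
3. ∠EVN = 55°  [N on ray VU]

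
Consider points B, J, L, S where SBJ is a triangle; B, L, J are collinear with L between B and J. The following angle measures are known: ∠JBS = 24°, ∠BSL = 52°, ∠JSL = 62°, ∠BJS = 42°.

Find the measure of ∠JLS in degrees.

1. ∠LBS = 24°  [L on ray BJ]
2. ∠BLS = 104°  [△SBL]
3. ∠JLS = 76°  [linear pair at L on BJ]

∠JLS = 76°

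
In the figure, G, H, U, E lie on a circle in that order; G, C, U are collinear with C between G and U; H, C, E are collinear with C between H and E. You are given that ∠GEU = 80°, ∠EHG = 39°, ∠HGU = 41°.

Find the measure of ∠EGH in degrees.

∠EGH = 102°

1. ∠GHU = 100°  [cyclic GHUE, opposite ∠H+∠E]
2. ∠GUH = 39°  [△GHU]
3. ∠GEH = 39°  [same arc GH]
4. ∠EGH = 102°  [△GHE]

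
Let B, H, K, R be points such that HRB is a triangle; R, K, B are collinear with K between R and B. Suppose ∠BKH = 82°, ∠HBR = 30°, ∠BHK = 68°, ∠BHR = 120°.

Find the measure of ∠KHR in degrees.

∠KHR = 52°

1. ∠HKR = 98°  [linear pair at K on RB]
2. ∠BRH = 30°  [△HRB]
3. ∠HRK = 30°  [K on ray RB]
4. ∠KHR = 52°  [△HRK]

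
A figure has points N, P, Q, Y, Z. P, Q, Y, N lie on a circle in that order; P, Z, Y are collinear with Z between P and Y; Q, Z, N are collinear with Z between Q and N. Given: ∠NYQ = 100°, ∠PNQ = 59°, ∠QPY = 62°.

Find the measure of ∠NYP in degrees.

∠NYP = 41°

1. ∠NPQ = 80°  [cyclic PQYN, opposite ∠P+∠Y]
2. ∠NQP = 41°  [△PQN]
3. ∠NYP = 41°  [same arc PN]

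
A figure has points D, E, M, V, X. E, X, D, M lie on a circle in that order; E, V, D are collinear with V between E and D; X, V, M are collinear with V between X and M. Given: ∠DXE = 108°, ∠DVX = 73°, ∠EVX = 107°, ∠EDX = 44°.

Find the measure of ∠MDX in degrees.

1. ∠DEX = 28°  [△EXD]
2. ∠DXM = 63°  [△XVD]
3. ∠DMX = 28°  [same arc XD]
4. ∠MDX = 89°  [△XDM]

∠MDX = 89°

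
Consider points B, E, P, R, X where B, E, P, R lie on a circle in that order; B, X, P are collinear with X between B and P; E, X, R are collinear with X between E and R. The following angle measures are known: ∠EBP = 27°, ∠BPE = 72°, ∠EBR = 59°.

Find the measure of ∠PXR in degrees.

1. ∠ERP = 27°  [same arc EP]
2. ∠BRE = 72°  [same arc BE]
3. ∠BER = 49°  [△BER]
4. ∠BPR = 49°  [same arc BR]
5. ∠PXR = 104°  [△PXR]

∠PXR = 104°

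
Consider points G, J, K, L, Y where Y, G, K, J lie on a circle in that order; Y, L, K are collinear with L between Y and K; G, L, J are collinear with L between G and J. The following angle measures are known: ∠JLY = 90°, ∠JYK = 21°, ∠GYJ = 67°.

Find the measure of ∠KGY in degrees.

∠KGY = 65°

1. ∠GLK = 90°  [vertical angles at L]
2. ∠GJY = 69°  [△YLJ]
3. ∠JGK = 21°  [same arc KJ]
4. ∠JGY = 44°  [△YGJ]
5. ∠GLY = 90°  [linear pair at L on YK]
6. ∠GKY = 69°  [△GLK]
7. ∠GYK = 46°  [△YLG]
8. ∠KGY = 65°  [△YGK]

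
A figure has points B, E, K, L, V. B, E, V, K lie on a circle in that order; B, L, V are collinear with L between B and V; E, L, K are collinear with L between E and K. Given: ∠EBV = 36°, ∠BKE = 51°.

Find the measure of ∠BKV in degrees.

∠BKV = 87°

1. ∠BVE = 51°  [same arc BE]
2. ∠BEV = 93°  [△BEV]
3. ∠BKV = 87°  [cyclic BEVK, opposite ∠E+∠K]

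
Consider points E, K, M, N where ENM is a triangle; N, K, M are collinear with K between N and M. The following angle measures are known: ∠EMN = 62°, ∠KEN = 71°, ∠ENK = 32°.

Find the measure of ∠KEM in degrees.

1. ∠EMK = 62°  [K on ray MN]
2. ∠EKN = 77°  [△ENK]
3. ∠EKM = 103°  [linear pair at K on NM]
4. ∠KEM = 15°  [△EKM]

∠KEM = 15°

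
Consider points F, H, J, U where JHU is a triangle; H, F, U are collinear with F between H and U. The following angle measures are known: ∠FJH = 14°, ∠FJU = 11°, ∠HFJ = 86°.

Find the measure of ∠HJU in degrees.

∠HJU = 25°

1. ∠FHJ = 80°  [△JHF]
2. ∠JFU = 94°  [linear pair at F on HU]
3. ∠JHU = 80°  [F on ray HU]
4. ∠FUJ = 75°  [△JFU]
5. ∠HUJ = 75°  [F on ray UH]
6. ∠HJU = 25°  [△JHU]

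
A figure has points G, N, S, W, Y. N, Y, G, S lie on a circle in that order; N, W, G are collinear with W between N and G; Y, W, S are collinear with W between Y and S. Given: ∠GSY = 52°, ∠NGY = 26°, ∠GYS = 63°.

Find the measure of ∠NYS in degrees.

1. ∠SGY = 65°  [△YGS]
2. ∠NSY = 26°  [same arc NY]
3. ∠SNY = 115°  [cyclic NYGS, opposite ∠N+∠G]
4. ∠NYS = 39°  [△NYS]

∠NYS = 39°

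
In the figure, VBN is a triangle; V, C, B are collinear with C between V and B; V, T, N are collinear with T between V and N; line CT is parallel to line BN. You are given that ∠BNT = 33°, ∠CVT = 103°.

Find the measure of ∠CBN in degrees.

∠CBN = 44°

1. ∠BNV = 33°  [T on ray NV]
2. ∠BVN = 103°  [C on VB, T on VN]
3. ∠NBV = 44°  [△VBN]
4. ∠CBN = 44°  [C on ray BV]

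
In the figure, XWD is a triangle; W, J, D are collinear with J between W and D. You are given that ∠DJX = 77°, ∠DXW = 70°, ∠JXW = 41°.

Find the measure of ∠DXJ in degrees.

1. ∠WJX = 103°  [linear pair at J on WD]
2. ∠JWX = 36°  [△XWJ]
3. ∠DWX = 36°  [J on ray WD]
4. ∠WDX = 74°  [△XWD]
5. ∠JDX = 74°  [J on ray DW]
6. ∠DXJ = 29°  [△XJD]

∠DXJ = 29°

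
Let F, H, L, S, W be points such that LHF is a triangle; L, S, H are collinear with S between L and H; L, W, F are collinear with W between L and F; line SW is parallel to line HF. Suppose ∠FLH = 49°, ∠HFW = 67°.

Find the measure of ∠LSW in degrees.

∠LSW = 64°

1. ∠HFL = 67°  [W on ray FL]
2. ∠FHL = 64°  [△LHF]
3. ∠LSW = 64°  [SW∥HF, corresponding at S]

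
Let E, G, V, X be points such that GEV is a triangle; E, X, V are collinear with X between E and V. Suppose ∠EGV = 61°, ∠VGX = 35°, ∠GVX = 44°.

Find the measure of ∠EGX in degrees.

1. ∠GXV = 101°  [△GXV]
2. ∠EVG = 44°  [X on ray VE]
3. ∠EXG = 79°  [linear pair at X on EV]
4. ∠GEV = 75°  [△GEV]
5. ∠GEX = 75°  [X on ray EV]
6. ∠EGX = 26°  [△GEX]

∠EGX = 26°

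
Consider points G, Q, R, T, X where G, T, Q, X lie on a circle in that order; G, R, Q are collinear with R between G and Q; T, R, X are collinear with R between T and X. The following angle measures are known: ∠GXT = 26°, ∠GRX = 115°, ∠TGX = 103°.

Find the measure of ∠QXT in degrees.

1. ∠GTX = 51°  [△GTX]
2. ∠QRX = 65°  [linear pair at R on GQ]
3. ∠GQX = 51°  [same arc GX]
4. ∠QXT = 64°  [△QRX]

∠QXT = 64°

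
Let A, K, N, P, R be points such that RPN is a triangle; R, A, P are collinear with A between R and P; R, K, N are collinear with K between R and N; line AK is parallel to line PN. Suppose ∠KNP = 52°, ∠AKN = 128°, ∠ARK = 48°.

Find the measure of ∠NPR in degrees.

1. ∠PNR = 52°  [K on ray NR]
2. ∠NRP = 48°  [A on RP, K on RN]
3. ∠NPR = 80°  [△RPN]

∠NPR = 80°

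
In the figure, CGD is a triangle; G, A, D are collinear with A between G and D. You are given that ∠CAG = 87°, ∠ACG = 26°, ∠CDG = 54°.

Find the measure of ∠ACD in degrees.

∠ACD = 33°

1. ∠CAD = 93°  [linear pair at A on GD]
2. ∠ADC = 54°  [A on ray DG]
3. ∠ACD = 33°  [△CAD]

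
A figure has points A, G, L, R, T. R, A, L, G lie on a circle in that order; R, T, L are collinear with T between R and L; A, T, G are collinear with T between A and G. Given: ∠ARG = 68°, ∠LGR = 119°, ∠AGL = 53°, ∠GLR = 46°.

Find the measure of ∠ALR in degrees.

1. ∠LAR = 61°  [cyclic RALG, opposite ∠A+∠G]
2. ∠ARL = 53°  [same arc AL]
3. ∠ALR = 66°  [△RAL]

∠ALR = 66°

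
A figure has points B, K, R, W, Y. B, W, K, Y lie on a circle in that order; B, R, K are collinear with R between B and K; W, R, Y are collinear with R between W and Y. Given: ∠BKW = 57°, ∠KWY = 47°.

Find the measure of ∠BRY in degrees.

1. ∠BYW = 57°  [same arc BW]
2. ∠KBY = 47°  [same arc KY]
3. ∠BRY = 76°  [△BRY]

∠BRY = 76°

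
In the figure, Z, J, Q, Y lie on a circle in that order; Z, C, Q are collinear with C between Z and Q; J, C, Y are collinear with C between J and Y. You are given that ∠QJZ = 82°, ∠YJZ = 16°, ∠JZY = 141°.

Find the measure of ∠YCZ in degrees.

1. ∠QYZ = 98°  [cyclic ZJQY, opposite ∠J+∠Y]
2. ∠YQZ = 16°  [same arc ZY]
3. ∠JYZ = 23°  [△ZJY]
4. ∠QZY = 66°  [△ZQY]
5. ∠YCZ = 91°  [△ZCY]

∠YCZ = 91°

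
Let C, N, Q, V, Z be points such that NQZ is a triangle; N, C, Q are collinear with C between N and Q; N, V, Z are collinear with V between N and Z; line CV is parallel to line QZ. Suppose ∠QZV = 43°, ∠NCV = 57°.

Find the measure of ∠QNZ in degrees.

1. ∠NZQ = 43°  [V on ray ZN]
2. ∠NQZ = 57°  [CV∥QZ, corresponding at C]
3. ∠QNZ = 80°  [△NQZ]

∠QNZ = 80°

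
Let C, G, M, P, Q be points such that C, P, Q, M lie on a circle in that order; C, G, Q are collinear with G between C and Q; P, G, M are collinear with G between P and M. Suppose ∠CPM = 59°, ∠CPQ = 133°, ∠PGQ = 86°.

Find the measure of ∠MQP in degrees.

∠MQP = 79°

1. ∠CQM = 59°  [same arc CM]
2. ∠CMQ = 47°  [cyclic CPQM, opposite ∠P+∠M]
3. ∠CGM = 86°  [vertical angles at G]
4. ∠MCQ = 74°  [△CQM]
5. ∠MGQ = 94°  [linear pair at G on CQ]
6. ∠MPQ = 74°  [same arc QM]
7. ∠PMQ = 27°  [△QGM]
8. ∠MQP = 79°  [△PQM]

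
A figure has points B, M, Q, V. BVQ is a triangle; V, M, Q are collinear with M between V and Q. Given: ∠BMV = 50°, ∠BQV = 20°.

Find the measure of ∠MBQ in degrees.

∠MBQ = 30°

1. ∠BMQ = 130°  [linear pair at M on VQ]
2. ∠BQM = 20°  [M on ray QV]
3. ∠MBQ = 30°  [△BMQ]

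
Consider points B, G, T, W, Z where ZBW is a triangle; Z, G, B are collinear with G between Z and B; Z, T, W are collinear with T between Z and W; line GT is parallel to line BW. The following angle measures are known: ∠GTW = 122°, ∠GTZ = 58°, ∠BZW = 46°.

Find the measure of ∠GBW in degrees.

∠GBW = 76°

1. ∠BWZ = 58°  [GT∥BW, corresponding at T]
2. ∠WBZ = 76°  [△ZBW]
3. ∠GBW = 76°  [G on ray BZ]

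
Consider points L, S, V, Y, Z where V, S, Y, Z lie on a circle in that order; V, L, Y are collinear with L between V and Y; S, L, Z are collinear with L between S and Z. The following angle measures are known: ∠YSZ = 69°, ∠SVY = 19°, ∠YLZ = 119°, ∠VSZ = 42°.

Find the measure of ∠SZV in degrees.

1. ∠YVZ = 69°  [same arc YZ]
2. ∠VLZ = 61°  [linear pair at L on VY]
3. ∠SZV = 50°  [△VLZ]

∠SZV = 50°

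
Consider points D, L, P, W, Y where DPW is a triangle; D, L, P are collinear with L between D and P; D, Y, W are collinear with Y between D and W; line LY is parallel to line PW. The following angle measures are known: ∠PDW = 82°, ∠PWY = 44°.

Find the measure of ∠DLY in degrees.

∠DLY = 54°

1. ∠DWP = 44°  [Y on ray WD]
2. ∠DPW = 54°  [△DPW]
3. ∠DLY = 54°  [LY∥PW, corresponding at L]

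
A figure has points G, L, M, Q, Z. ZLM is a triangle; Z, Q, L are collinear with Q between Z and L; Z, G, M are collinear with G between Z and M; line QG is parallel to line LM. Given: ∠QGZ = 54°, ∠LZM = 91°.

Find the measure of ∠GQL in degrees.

1. ∠LMZ = 54°  [QG∥LM, corresponding at G]
2. ∠MLZ = 35°  [△ZLM]
3. ∠GQZ = 35°  [QG∥LM, corresponding at Q]
4. ∠GQL = 145°  [linear pair at Q on ZL]

∠GQL = 145°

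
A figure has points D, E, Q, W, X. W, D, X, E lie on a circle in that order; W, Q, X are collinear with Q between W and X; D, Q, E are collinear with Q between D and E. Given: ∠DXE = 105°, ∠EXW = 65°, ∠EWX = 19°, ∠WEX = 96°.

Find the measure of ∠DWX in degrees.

∠DWX = 56°

1. ∠EDX = 19°  [same arc XE]
2. ∠DEX = 56°  [△DXE]
3. ∠DWX = 56°  [same arc DX]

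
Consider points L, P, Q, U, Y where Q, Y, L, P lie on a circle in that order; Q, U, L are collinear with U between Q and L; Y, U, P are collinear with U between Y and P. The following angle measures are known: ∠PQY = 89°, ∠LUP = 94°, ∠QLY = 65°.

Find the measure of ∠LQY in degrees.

1. ∠QUY = 94°  [vertical angles at U]
2. ∠QPY = 65°  [same arc QY]
3. ∠PYQ = 26°  [△QYP]
4. ∠LQY = 60°  [△QUY]

∠LQY = 60°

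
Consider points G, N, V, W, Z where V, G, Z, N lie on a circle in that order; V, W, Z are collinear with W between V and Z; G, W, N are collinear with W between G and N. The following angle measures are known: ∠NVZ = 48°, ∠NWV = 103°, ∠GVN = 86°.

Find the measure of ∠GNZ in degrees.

∠GNZ = 38°

1. ∠NGZ = 48°  [same arc ZN]
2. ∠GZN = 94°  [cyclic VGZN, opposite ∠V+∠Z]
3. ∠GNZ = 38°  [△GZN]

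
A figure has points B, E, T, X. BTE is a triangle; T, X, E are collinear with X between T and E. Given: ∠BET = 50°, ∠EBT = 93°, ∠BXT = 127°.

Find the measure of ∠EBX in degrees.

1. ∠BEX = 50°  [X on ray ET]
2. ∠BXE = 53°  [linear pair at X on TE]
3. ∠EBX = 77°  [△BXE]

∠EBX = 77°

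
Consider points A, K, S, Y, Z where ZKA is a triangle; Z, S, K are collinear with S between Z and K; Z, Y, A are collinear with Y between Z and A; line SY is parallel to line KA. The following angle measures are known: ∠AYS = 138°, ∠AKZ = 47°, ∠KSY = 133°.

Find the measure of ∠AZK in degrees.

1. ∠SYZ = 42°  [linear pair at Y on ZA]
2. ∠YSZ = 47°  [SY∥KA, corresponding at S]
3. ∠SZY = 91°  [△ZSY]
4. ∠AZK = 91°  [S on ZK, Y on ZA]

∠AZK = 91°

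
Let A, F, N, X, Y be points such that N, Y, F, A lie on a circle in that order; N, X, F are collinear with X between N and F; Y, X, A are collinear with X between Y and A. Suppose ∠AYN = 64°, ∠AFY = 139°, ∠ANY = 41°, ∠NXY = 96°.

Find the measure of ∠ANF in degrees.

1. ∠NAY = 75°  [△NYA]
2. ∠AXF = 96°  [vertical angles at X]
3. ∠AXN = 84°  [linear pair at X on NF]
4. ∠ANF = 21°  [△NXA]

∠ANF = 21°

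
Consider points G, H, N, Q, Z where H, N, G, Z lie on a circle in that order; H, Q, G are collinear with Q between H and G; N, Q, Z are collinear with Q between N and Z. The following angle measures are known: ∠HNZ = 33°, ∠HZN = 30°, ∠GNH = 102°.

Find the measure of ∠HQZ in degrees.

1. ∠HGZ = 33°  [same arc HZ]
2. ∠GZH = 78°  [cyclic HNGZ, opposite ∠N+∠Z]
3. ∠GHZ = 69°  [△HGZ]
4. ∠HQZ = 81°  [△HQZ]

∠HQZ = 81°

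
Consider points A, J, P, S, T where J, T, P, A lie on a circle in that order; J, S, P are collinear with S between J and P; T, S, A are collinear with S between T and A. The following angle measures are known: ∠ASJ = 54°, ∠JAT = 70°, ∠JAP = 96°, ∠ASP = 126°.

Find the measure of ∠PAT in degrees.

∠PAT = 26°

1. ∠AJP = 56°  [△JSA]
2. ∠APJ = 28°  [△JPA]
3. ∠PAT = 26°  [△PSA]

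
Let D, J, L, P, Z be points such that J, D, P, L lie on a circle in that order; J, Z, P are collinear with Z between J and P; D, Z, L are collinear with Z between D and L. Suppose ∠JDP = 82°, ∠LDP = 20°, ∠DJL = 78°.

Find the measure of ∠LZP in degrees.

∠LZP = 60°

1. ∠JLP = 98°  [cyclic JDPL, opposite ∠D+∠L]
2. ∠LJP = 20°  [same arc PL]
3. ∠DPL = 102°  [cyclic JDPL, opposite ∠J+∠P]
4. ∠JPL = 62°  [△JPL]
5. ∠DLP = 58°  [△DPL]
6. ∠LZP = 60°  [△PZL]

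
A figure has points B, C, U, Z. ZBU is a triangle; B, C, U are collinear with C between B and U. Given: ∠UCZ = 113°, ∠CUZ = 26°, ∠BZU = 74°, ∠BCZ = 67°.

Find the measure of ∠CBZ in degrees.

∠CBZ = 80°

1. ∠BUZ = 26°  [C on ray UB]
2. ∠UBZ = 80°  [△ZBU]
3. ∠CBZ = 80°  [C on ray BU]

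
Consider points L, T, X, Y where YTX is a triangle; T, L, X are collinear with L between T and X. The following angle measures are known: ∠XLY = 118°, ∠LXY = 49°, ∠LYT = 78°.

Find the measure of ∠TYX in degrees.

∠TYX = 91°

1. ∠TLY = 62°  [linear pair at L on TX]
2. ∠TXY = 49°  [L on ray XT]
3. ∠LTY = 40°  [△YTL]
4. ∠XTY = 40°  [L on ray TX]
5. ∠TYX = 91°  [△YTX]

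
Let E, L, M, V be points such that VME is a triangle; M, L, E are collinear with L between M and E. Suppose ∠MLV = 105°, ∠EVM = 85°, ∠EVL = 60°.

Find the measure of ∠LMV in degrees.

1. ∠ELV = 75°  [linear pair at L on ME]
2. ∠LEV = 45°  [△VLE]
3. ∠MEV = 45°  [L on ray EM]
4. ∠EMV = 50°  [△VME]
5. ∠LMV = 50°  [L on ray ME]

∠LMV = 50°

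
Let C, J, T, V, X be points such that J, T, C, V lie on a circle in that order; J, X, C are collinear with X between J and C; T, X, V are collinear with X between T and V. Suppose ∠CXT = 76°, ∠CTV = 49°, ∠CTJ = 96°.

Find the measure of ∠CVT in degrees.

∠CVT = 29°

1. ∠JCT = 55°  [△TXC]
2. ∠CJT = 29°  [△JTC]
3. ∠CVT = 29°  [same arc TC]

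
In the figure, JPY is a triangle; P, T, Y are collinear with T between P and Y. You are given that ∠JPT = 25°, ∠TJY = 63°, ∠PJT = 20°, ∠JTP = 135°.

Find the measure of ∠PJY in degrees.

1. ∠JPY = 25°  [T on ray PY]
2. ∠JTY = 45°  [linear pair at T on PY]
3. ∠JYT = 72°  [△JTY]
4. ∠JYP = 72°  [T on ray YP]
5. ∠PJY = 83°  [△JPY]

∠PJY = 83°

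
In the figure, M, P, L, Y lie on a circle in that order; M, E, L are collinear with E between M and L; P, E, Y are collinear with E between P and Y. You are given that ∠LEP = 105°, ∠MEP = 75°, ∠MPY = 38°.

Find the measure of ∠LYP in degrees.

1. ∠LEY = 75°  [vertical angles at E]
2. ∠MLY = 38°  [same arc MY]
3. ∠LYP = 67°  [△LEY]

∠LYP = 67°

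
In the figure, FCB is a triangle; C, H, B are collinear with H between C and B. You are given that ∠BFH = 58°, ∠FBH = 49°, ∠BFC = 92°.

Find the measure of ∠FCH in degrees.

1. ∠CBF = 49°  [H on ray BC]
2. ∠BCF = 39°  [△FCB]
3. ∠FCH = 39°  [H on ray CB]

∠FCH = 39°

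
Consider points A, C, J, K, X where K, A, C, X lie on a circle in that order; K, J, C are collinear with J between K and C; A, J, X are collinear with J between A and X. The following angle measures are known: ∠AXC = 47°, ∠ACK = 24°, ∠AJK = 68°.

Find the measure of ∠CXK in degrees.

1. ∠AKC = 47°  [same arc AC]
2. ∠CAK = 109°  [△KAC]
3. ∠CXK = 71°  [cyclic KACX, opposite ∠A+∠X]

∠CXK = 71°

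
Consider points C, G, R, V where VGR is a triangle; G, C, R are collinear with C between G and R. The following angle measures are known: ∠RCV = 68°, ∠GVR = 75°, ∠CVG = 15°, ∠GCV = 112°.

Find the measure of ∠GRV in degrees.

1. ∠CGV = 53°  [△VGC]
2. ∠RGV = 53°  [C on ray GR]
3. ∠GRV = 52°  [△VGR]

∠GRV = 52°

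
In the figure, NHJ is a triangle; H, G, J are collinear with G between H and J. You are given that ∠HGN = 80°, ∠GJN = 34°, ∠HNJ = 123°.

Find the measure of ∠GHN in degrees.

∠GHN = 23°

1. ∠HJN = 34°  [G on ray JH]
2. ∠JHN = 23°  [△NHJ]
3. ∠GHN = 23°  [G on ray HJ]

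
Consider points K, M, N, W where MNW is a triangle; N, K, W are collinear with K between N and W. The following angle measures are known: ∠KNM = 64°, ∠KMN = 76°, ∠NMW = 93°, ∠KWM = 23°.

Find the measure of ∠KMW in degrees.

1. ∠MKN = 40°  [△MNK]
2. ∠MKW = 140°  [linear pair at K on NW]
3. ∠KMW = 17°  [△MKW]

∠KMW = 17°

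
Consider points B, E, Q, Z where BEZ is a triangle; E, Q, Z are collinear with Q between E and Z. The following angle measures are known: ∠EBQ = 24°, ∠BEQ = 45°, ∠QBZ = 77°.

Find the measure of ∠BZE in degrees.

∠BZE = 34°

1. ∠BQE = 111°  [△BEQ]
2. ∠BQZ = 69°  [linear pair at Q on EZ]
3. ∠BZQ = 34°  [△BQZ]
4. ∠BZE = 34°  [Q on ray ZE]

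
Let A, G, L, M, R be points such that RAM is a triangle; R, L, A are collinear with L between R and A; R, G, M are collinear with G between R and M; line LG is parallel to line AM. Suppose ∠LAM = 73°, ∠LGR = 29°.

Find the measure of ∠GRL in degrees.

∠GRL = 78°

1. ∠MAR = 73°  [L on ray AR]
2. ∠AMR = 29°  [LG∥AM, corresponding at G]
3. ∠ARM = 78°  [△RAM]
4. ∠GRL = 78°  [L on RA, G on RM]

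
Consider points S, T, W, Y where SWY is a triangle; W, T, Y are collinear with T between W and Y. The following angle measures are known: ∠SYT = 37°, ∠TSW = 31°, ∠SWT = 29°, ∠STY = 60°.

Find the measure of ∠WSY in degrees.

∠WSY = 114°

1. ∠SYW = 37°  [T on ray YW]
2. ∠SWY = 29°  [T on ray WY]
3. ∠WSY = 114°  [△SWY]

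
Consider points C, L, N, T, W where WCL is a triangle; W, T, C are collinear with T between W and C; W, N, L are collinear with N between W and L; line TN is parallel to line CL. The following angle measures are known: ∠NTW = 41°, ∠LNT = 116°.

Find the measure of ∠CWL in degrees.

∠CWL = 75°

1. ∠TNW = 64°  [linear pair at N on WL]
2. ∠NWT = 75°  [△WTN]
3. ∠CWL = 75°  [T on WC, N on WL]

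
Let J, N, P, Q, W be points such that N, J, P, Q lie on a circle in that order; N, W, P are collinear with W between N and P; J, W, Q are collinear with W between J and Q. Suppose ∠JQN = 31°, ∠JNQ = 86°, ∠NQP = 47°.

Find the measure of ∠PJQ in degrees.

1. ∠JPN = 31°  [same arc NJ]
2. ∠JPQ = 94°  [cyclic NJPQ, opposite ∠N+∠P]
3. ∠NJP = 133°  [cyclic NJPQ, opposite ∠J+∠Q]
4. ∠JNP = 16°  [△NJP]
5. ∠JQP = 16°  [same arc JP]
6. ∠PJQ = 70°  [△JPQ]

∠PJQ = 70°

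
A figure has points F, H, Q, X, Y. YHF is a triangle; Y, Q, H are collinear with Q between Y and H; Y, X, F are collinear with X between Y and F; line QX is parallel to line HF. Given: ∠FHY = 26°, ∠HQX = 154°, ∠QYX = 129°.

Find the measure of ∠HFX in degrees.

1. ∠XQY = 26°  [QX∥HF, corresponding at Q]
2. ∠QXY = 25°  [△YQX]
3. ∠FXQ = 155°  [linear pair at X on YF]
4. ∠HFX = 25°  [QX∥HF, co-interior at F–X]

∠HFX = 25°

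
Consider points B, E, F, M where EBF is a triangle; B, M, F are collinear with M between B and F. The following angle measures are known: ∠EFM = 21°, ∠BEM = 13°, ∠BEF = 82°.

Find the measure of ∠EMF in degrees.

1. ∠BFE = 21°  [M on ray FB]
2. ∠EBF = 77°  [△EBF]
3. ∠EBM = 77°  [M on ray BF]
4. ∠BME = 90°  [△EBM]
5. ∠EMF = 90°  [linear pair at M on BF]

∠EMF = 90°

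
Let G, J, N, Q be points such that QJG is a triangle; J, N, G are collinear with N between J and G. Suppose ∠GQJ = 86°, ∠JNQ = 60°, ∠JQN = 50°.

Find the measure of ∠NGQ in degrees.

1. ∠NJQ = 70°  [△QJN]
2. ∠GJQ = 70°  [N on ray JG]
3. ∠JGQ = 24°  [△QJG]
4. ∠NGQ = 24°  [N on ray GJ]

∠NGQ = 24°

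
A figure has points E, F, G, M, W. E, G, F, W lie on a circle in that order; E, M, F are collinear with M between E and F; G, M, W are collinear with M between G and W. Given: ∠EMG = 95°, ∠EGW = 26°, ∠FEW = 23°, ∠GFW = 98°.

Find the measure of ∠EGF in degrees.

1. ∠FMG = 85°  [linear pair at M on EF]
2. ∠FEG = 59°  [△EMG]
3. ∠FGW = 23°  [same arc FW]
4. ∠EFG = 72°  [△GMF]
5. ∠EGF = 49°  [△EGF]

∠EGF = 49°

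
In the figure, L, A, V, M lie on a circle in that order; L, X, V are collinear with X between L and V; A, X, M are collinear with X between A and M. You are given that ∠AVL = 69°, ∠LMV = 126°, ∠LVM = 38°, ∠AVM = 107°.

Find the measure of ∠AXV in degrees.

∠AXV = 95°

1. ∠AML = 69°  [same arc LA]
2. ∠MLV = 16°  [△LVM]
3. ∠LXM = 95°  [△LXM]
4. ∠AXV = 95°  [vertical angles at X]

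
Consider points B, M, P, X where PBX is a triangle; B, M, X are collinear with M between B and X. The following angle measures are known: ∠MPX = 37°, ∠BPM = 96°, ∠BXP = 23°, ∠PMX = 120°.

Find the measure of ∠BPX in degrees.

∠BPX = 133°

1. ∠BMP = 60°  [linear pair at M on BX]
2. ∠MBP = 24°  [△PBM]
3. ∠PBX = 24°  [M on ray BX]
4. ∠BPX = 133°  [△PBX]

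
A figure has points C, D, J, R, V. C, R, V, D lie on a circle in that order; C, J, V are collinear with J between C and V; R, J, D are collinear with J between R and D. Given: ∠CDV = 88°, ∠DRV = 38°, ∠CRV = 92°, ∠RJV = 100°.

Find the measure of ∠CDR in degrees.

∠CDR = 42°

1. ∠DCV = 38°  [same arc VD]
2. ∠CJD = 100°  [vertical angles at J]
3. ∠CDR = 42°  [△CJD]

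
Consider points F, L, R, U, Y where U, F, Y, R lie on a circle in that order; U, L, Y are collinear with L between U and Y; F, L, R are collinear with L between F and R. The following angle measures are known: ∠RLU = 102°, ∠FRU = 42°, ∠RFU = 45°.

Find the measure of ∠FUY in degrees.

∠FUY = 57°

1. ∠FLY = 102°  [vertical angles at L]
2. ∠FLU = 78°  [linear pair at L on UY]
3. ∠FUY = 57°  [△ULF]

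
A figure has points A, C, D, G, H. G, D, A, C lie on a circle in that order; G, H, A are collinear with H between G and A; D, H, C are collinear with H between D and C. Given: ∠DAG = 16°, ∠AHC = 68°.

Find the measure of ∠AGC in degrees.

∠AGC = 52°

1. ∠DCG = 16°  [same arc GD]
2. ∠CHG = 112°  [linear pair at H on GA]
3. ∠AGC = 52°  [△GHC]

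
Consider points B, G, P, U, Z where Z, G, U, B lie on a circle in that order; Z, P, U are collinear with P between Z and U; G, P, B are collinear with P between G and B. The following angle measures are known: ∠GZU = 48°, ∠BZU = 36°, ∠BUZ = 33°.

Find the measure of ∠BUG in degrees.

∠BUG = 96°

1. ∠GBU = 48°  [same arc GU]
2. ∠BGU = 36°  [same arc UB]
3. ∠BUG = 96°  [△GUB]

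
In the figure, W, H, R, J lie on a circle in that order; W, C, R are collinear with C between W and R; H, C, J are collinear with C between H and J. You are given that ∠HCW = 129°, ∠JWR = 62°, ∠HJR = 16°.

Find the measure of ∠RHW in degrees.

∠RHW = 97°

1. ∠HCR = 51°  [linear pair at C on WR]
2. ∠JHR = 62°  [same arc RJ]
3. ∠HWR = 16°  [same arc HR]
4. ∠HRW = 67°  [△HCR]
5. ∠RHW = 97°  [△WHR]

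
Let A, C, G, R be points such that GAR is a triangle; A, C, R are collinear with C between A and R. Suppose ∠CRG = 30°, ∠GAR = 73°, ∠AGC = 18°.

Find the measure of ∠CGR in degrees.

∠CGR = 59°

1. ∠CAG = 73°  [C on ray AR]
2. ∠ACG = 89°  [△GAC]
3. ∠GCR = 91°  [linear pair at C on AR]
4. ∠CGR = 59°  [△GCR]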